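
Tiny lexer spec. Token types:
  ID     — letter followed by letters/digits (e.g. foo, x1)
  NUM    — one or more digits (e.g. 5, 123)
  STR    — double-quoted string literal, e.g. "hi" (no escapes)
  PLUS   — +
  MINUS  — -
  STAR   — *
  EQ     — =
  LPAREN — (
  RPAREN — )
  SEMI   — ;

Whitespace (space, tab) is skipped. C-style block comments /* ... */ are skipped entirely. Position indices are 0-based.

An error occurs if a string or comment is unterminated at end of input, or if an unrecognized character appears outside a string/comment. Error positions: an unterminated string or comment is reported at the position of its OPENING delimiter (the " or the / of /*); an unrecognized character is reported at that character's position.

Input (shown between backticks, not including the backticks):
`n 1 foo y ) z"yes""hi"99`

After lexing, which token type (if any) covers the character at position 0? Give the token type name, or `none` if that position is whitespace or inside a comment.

pos=0: emit ID 'n' (now at pos=1)
pos=2: emit NUM '1' (now at pos=3)
pos=4: emit ID 'foo' (now at pos=7)
pos=8: emit ID 'y' (now at pos=9)
pos=10: emit RPAREN ')'
pos=12: emit ID 'z' (now at pos=13)
pos=13: enter STRING mode
pos=13: emit STR "yes" (now at pos=18)
pos=18: enter STRING mode
pos=18: emit STR "hi" (now at pos=22)
pos=22: emit NUM '99' (now at pos=24)
DONE. 9 tokens: [ID, NUM, ID, ID, RPAREN, ID, STR, STR, NUM]
Position 0: char is 'n' -> ID

Answer: ID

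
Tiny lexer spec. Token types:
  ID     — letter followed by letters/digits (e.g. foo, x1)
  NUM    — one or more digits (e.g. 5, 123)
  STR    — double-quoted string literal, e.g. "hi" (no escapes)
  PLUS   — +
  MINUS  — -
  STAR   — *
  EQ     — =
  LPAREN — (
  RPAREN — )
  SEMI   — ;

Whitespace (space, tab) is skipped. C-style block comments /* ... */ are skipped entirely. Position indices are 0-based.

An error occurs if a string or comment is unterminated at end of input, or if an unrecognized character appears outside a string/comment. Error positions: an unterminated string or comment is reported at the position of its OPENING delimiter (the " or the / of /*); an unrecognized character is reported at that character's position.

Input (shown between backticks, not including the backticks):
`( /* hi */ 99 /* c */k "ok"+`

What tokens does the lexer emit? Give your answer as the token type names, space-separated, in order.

Answer: LPAREN NUM ID STR PLUS

Derivation:
pos=0: emit LPAREN '('
pos=2: enter COMMENT mode (saw '/*')
exit COMMENT mode (now at pos=10)
pos=11: emit NUM '99' (now at pos=13)
pos=14: enter COMMENT mode (saw '/*')
exit COMMENT mode (now at pos=21)
pos=21: emit ID 'k' (now at pos=22)
pos=23: enter STRING mode
pos=23: emit STR "ok" (now at pos=27)
pos=27: emit PLUS '+'
DONE. 5 tokens: [LPAREN, NUM, ID, STR, PLUS]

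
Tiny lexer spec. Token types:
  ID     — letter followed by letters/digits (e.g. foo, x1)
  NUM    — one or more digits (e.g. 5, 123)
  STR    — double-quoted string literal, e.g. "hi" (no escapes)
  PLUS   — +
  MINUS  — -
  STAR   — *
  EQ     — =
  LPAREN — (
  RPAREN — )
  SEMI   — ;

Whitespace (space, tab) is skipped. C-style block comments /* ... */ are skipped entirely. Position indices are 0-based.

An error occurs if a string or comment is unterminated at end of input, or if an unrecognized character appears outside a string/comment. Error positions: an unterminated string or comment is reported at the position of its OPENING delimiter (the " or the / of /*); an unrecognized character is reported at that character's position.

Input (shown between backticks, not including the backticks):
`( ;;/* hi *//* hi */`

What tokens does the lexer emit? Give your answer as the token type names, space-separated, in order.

pos=0: emit LPAREN '('
pos=2: emit SEMI ';'
pos=3: emit SEMI ';'
pos=4: enter COMMENT mode (saw '/*')
exit COMMENT mode (now at pos=12)
pos=12: enter COMMENT mode (saw '/*')
exit COMMENT mode (now at pos=20)
DONE. 3 tokens: [LPAREN, SEMI, SEMI]

Answer: LPAREN SEMI SEMI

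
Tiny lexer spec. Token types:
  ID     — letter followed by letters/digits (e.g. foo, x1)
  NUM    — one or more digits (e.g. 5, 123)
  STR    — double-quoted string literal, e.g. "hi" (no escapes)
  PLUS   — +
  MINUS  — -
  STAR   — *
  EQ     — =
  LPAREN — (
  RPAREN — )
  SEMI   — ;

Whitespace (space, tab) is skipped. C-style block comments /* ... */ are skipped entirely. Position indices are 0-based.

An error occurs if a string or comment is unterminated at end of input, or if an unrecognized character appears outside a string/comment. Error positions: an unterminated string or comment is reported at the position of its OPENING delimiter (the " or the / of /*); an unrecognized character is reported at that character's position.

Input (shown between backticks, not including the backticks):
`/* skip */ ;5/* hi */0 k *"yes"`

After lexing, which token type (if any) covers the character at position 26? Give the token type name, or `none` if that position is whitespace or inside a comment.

Answer: STR

Derivation:
pos=0: enter COMMENT mode (saw '/*')
exit COMMENT mode (now at pos=10)
pos=11: emit SEMI ';'
pos=12: emit NUM '5' (now at pos=13)
pos=13: enter COMMENT mode (saw '/*')
exit COMMENT mode (now at pos=21)
pos=21: emit NUM '0' (now at pos=22)
pos=23: emit ID 'k' (now at pos=24)
pos=25: emit STAR '*'
pos=26: enter STRING mode
pos=26: emit STR "yes" (now at pos=31)
DONE. 6 tokens: [SEMI, NUM, NUM, ID, STAR, STR]
Position 26: char is '"' -> STR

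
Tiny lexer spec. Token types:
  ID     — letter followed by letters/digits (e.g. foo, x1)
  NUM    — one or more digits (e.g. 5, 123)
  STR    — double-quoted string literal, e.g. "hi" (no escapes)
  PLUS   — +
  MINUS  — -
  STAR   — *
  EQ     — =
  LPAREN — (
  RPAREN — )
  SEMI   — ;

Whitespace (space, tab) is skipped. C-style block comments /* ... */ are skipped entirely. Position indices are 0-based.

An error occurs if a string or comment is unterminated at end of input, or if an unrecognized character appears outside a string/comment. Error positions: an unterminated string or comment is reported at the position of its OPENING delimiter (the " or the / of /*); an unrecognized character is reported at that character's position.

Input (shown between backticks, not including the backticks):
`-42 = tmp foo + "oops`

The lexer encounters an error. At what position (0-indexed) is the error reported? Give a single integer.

Answer: 16

Derivation:
pos=0: emit MINUS '-'
pos=1: emit NUM '42' (now at pos=3)
pos=4: emit EQ '='
pos=6: emit ID 'tmp' (now at pos=9)
pos=10: emit ID 'foo' (now at pos=13)
pos=14: emit PLUS '+'
pos=16: enter STRING mode
pos=16: ERROR — unterminated string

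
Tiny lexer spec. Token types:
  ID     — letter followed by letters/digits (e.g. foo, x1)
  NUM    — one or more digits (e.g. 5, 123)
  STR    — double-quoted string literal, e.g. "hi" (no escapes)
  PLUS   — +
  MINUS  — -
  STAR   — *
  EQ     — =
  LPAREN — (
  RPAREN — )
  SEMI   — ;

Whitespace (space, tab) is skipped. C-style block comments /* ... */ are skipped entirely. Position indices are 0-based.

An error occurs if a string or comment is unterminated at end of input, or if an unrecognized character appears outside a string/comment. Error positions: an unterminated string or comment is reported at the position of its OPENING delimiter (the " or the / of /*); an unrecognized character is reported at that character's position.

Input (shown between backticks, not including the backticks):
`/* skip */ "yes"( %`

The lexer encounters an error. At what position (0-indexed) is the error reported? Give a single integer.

Answer: 18

Derivation:
pos=0: enter COMMENT mode (saw '/*')
exit COMMENT mode (now at pos=10)
pos=11: enter STRING mode
pos=11: emit STR "yes" (now at pos=16)
pos=16: emit LPAREN '('
pos=18: ERROR — unrecognized char '%'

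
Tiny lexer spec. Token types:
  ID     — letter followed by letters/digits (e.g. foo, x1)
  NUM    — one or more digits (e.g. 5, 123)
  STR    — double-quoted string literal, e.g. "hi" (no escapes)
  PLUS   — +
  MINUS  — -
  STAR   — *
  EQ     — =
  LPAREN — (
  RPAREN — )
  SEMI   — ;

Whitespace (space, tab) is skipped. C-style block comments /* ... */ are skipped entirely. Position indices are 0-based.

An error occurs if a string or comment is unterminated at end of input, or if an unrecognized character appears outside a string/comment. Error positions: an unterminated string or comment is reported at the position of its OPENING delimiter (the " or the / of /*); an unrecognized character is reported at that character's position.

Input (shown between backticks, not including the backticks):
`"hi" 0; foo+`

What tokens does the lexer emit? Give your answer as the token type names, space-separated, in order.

Answer: STR NUM SEMI ID PLUS

Derivation:
pos=0: enter STRING mode
pos=0: emit STR "hi" (now at pos=4)
pos=5: emit NUM '0' (now at pos=6)
pos=6: emit SEMI ';'
pos=8: emit ID 'foo' (now at pos=11)
pos=11: emit PLUS '+'
DONE. 5 tokens: [STR, NUM, SEMI, ID, PLUS]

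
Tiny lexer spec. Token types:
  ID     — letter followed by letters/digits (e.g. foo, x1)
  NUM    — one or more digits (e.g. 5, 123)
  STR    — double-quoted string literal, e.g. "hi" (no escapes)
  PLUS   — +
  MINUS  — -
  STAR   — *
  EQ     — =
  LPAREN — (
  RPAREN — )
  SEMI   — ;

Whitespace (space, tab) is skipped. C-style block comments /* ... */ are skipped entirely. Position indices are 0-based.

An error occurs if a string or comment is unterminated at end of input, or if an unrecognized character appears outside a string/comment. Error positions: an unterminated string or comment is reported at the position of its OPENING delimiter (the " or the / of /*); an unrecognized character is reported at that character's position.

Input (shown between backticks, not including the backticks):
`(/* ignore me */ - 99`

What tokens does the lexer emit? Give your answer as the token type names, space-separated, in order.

Answer: LPAREN MINUS NUM

Derivation:
pos=0: emit LPAREN '('
pos=1: enter COMMENT mode (saw '/*')
exit COMMENT mode (now at pos=16)
pos=17: emit MINUS '-'
pos=19: emit NUM '99' (now at pos=21)
DONE. 3 tokens: [LPAREN, MINUS, NUM]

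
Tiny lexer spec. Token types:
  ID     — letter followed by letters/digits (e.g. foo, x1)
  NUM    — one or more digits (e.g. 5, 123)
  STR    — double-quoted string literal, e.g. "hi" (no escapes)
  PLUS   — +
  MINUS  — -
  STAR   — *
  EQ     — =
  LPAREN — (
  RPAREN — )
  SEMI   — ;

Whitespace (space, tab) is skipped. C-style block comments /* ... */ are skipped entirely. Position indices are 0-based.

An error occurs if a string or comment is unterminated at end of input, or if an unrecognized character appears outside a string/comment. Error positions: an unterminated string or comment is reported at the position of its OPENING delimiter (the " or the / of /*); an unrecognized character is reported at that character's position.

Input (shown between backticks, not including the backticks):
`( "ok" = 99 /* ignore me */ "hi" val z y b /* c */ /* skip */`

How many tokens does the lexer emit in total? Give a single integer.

pos=0: emit LPAREN '('
pos=2: enter STRING mode
pos=2: emit STR "ok" (now at pos=6)
pos=7: emit EQ '='
pos=9: emit NUM '99' (now at pos=11)
pos=12: enter COMMENT mode (saw '/*')
exit COMMENT mode (now at pos=27)
pos=28: enter STRING mode
pos=28: emit STR "hi" (now at pos=32)
pos=33: emit ID 'val' (now at pos=36)
pos=37: emit ID 'z' (now at pos=38)
pos=39: emit ID 'y' (now at pos=40)
pos=41: emit ID 'b' (now at pos=42)
pos=43: enter COMMENT mode (saw '/*')
exit COMMENT mode (now at pos=50)
pos=51: enter COMMENT mode (saw '/*')
exit COMMENT mode (now at pos=61)
DONE. 9 tokens: [LPAREN, STR, EQ, NUM, STR, ID, ID, ID, ID]

Answer: 9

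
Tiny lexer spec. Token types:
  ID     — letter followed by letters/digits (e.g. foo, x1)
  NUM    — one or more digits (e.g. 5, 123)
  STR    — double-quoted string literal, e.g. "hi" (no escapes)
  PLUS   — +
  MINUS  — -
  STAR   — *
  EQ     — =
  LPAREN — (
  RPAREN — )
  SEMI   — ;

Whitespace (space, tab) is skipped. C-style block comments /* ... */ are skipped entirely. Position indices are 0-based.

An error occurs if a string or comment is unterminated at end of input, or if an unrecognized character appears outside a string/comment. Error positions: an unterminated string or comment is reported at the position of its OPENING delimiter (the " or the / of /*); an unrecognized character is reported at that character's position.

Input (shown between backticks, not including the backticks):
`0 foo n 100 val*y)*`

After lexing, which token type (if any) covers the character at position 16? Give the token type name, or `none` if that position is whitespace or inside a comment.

Answer: ID

Derivation:
pos=0: emit NUM '0' (now at pos=1)
pos=2: emit ID 'foo' (now at pos=5)
pos=6: emit ID 'n' (now at pos=7)
pos=8: emit NUM '100' (now at pos=11)
pos=12: emit ID 'val' (now at pos=15)
pos=15: emit STAR '*'
pos=16: emit ID 'y' (now at pos=17)
pos=17: emit RPAREN ')'
pos=18: emit STAR '*'
DONE. 9 tokens: [NUM, ID, ID, NUM, ID, STAR, ID, RPAREN, STAR]
Position 16: char is 'y' -> ID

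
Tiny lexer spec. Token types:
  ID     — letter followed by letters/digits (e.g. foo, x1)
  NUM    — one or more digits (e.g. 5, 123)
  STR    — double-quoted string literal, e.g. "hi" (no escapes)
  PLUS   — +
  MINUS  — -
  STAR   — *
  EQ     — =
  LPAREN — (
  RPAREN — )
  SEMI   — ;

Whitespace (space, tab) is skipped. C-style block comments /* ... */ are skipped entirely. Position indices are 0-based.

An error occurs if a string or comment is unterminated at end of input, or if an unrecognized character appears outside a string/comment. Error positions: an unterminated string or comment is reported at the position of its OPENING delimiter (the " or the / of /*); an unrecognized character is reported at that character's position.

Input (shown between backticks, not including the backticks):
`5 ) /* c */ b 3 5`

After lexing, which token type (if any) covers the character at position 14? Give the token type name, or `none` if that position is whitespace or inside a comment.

pos=0: emit NUM '5' (now at pos=1)
pos=2: emit RPAREN ')'
pos=4: enter COMMENT mode (saw '/*')
exit COMMENT mode (now at pos=11)
pos=12: emit ID 'b' (now at pos=13)
pos=14: emit NUM '3' (now at pos=15)
pos=16: emit NUM '5' (now at pos=17)
DONE. 5 tokens: [NUM, RPAREN, ID, NUM, NUM]
Position 14: char is '3' -> NUM

Answer: NUM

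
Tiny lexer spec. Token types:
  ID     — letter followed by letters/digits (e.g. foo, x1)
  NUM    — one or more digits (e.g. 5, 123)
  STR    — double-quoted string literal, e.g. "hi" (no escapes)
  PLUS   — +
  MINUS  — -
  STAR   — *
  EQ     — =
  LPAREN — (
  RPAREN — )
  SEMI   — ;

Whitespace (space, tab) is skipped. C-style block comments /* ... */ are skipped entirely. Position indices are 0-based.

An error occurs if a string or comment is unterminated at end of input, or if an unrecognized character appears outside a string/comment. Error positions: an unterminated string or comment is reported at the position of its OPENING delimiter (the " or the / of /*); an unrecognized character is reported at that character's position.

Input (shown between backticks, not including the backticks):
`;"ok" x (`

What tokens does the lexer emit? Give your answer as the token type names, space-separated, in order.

Answer: SEMI STR ID LPAREN

Derivation:
pos=0: emit SEMI ';'
pos=1: enter STRING mode
pos=1: emit STR "ok" (now at pos=5)
pos=6: emit ID 'x' (now at pos=7)
pos=8: emit LPAREN '('
DONE. 4 tokens: [SEMI, STR, ID, LPAREN]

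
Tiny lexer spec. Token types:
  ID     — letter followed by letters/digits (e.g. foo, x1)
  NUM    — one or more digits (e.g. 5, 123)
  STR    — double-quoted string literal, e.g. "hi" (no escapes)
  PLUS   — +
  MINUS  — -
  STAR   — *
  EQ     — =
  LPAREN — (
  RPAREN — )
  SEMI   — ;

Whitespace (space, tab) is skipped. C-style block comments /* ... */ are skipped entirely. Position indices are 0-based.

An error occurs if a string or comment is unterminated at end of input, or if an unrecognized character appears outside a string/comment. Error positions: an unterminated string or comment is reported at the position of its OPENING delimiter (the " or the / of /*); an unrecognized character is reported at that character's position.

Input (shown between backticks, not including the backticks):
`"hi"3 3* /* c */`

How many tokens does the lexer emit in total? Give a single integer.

pos=0: enter STRING mode
pos=0: emit STR "hi" (now at pos=4)
pos=4: emit NUM '3' (now at pos=5)
pos=6: emit NUM '3' (now at pos=7)
pos=7: emit STAR '*'
pos=9: enter COMMENT mode (saw '/*')
exit COMMENT mode (now at pos=16)
DONE. 4 tokens: [STR, NUM, NUM, STAR]

Answer: 4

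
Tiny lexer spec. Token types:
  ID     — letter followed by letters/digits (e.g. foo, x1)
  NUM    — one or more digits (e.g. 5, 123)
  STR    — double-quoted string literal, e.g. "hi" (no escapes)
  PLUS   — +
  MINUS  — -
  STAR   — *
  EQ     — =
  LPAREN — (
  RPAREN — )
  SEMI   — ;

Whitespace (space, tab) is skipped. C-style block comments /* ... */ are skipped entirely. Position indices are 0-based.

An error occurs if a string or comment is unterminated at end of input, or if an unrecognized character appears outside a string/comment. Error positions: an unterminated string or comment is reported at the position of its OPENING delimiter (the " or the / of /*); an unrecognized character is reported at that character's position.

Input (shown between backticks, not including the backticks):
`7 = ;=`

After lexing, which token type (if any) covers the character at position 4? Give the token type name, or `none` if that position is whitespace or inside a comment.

pos=0: emit NUM '7' (now at pos=1)
pos=2: emit EQ '='
pos=4: emit SEMI ';'
pos=5: emit EQ '='
DONE. 4 tokens: [NUM, EQ, SEMI, EQ]
Position 4: char is ';' -> SEMI

Answer: SEMI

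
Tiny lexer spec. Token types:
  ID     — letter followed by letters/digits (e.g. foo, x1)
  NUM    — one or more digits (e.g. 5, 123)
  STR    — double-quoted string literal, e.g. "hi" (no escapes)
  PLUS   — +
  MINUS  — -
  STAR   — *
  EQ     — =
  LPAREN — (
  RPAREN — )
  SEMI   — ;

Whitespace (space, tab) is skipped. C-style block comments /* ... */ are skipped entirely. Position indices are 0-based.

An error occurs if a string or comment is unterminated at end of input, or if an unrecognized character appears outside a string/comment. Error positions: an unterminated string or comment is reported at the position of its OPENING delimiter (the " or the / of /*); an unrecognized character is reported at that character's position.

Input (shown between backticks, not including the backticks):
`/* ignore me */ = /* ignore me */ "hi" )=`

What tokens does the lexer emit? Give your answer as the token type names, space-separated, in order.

pos=0: enter COMMENT mode (saw '/*')
exit COMMENT mode (now at pos=15)
pos=16: emit EQ '='
pos=18: enter COMMENT mode (saw '/*')
exit COMMENT mode (now at pos=33)
pos=34: enter STRING mode
pos=34: emit STR "hi" (now at pos=38)
pos=39: emit RPAREN ')'
pos=40: emit EQ '='
DONE. 4 tokens: [EQ, STR, RPAREN, EQ]

Answer: EQ STR RPAREN EQ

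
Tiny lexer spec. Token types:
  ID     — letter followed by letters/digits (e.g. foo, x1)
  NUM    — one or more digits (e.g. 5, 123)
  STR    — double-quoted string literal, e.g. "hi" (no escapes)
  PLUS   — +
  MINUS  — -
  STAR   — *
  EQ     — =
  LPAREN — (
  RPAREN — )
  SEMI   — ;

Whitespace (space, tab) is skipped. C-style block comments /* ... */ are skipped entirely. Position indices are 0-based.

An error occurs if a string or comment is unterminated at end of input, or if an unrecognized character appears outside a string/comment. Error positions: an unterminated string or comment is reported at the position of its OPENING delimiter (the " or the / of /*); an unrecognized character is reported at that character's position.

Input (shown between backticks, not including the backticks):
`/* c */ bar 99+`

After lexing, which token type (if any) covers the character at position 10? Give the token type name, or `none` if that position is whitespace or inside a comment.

pos=0: enter COMMENT mode (saw '/*')
exit COMMENT mode (now at pos=7)
pos=8: emit ID 'bar' (now at pos=11)
pos=12: emit NUM '99' (now at pos=14)
pos=14: emit PLUS '+'
DONE. 3 tokens: [ID, NUM, PLUS]
Position 10: char is 'r' -> ID

Answer: ID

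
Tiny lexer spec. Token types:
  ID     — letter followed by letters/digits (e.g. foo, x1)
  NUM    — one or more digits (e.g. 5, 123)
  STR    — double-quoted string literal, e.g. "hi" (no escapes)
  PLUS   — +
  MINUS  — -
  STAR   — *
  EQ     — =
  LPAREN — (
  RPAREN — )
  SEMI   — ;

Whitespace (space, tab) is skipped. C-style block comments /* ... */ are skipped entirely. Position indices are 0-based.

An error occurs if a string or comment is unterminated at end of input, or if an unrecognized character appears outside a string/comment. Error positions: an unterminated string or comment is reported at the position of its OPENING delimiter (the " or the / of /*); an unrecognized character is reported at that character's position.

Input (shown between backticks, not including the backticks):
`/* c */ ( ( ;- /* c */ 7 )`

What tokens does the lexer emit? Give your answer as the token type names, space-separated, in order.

Answer: LPAREN LPAREN SEMI MINUS NUM RPAREN

Derivation:
pos=0: enter COMMENT mode (saw '/*')
exit COMMENT mode (now at pos=7)
pos=8: emit LPAREN '('
pos=10: emit LPAREN '('
pos=12: emit SEMI ';'
pos=13: emit MINUS '-'
pos=15: enter COMMENT mode (saw '/*')
exit COMMENT mode (now at pos=22)
pos=23: emit NUM '7' (now at pos=24)
pos=25: emit RPAREN ')'
DONE. 6 tokens: [LPAREN, LPAREN, SEMI, MINUS, NUM, RPAREN]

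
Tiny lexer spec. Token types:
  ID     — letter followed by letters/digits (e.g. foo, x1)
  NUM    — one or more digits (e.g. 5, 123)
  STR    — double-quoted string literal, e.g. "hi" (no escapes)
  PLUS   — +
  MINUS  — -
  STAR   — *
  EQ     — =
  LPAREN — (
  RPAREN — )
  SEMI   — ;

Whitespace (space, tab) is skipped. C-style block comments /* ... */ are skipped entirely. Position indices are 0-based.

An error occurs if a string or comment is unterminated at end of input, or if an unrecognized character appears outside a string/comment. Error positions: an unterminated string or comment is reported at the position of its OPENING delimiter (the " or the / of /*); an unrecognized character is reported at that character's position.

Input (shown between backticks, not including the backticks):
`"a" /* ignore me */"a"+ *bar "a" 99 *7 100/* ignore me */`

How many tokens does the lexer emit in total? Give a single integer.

Answer: 10

Derivation:
pos=0: enter STRING mode
pos=0: emit STR "a" (now at pos=3)
pos=4: enter COMMENT mode (saw '/*')
exit COMMENT mode (now at pos=19)
pos=19: enter STRING mode
pos=19: emit STR "a" (now at pos=22)
pos=22: emit PLUS '+'
pos=24: emit STAR '*'
pos=25: emit ID 'bar' (now at pos=28)
pos=29: enter STRING mode
pos=29: emit STR "a" (now at pos=32)
pos=33: emit NUM '99' (now at pos=35)
pos=36: emit STAR '*'
pos=37: emit NUM '7' (now at pos=38)
pos=39: emit NUM '100' (now at pos=42)
pos=42: enter COMMENT mode (saw '/*')
exit COMMENT mode (now at pos=57)
DONE. 10 tokens: [STR, STR, PLUS, STAR, ID, STR, NUM, STAR, NUM, NUM]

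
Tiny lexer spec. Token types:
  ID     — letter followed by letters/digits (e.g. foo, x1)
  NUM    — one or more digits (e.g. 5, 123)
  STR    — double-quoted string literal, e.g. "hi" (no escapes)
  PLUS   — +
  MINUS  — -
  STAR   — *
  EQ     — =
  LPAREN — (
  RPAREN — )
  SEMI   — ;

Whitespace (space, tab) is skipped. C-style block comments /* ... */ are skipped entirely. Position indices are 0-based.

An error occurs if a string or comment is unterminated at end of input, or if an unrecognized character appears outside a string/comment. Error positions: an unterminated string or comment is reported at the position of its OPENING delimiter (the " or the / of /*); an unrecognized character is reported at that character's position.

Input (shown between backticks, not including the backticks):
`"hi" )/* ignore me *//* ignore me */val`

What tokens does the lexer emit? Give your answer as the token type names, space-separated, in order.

pos=0: enter STRING mode
pos=0: emit STR "hi" (now at pos=4)
pos=5: emit RPAREN ')'
pos=6: enter COMMENT mode (saw '/*')
exit COMMENT mode (now at pos=21)
pos=21: enter COMMENT mode (saw '/*')
exit COMMENT mode (now at pos=36)
pos=36: emit ID 'val' (now at pos=39)
DONE. 3 tokens: [STR, RPAREN, ID]

Answer: STR RPAREN ID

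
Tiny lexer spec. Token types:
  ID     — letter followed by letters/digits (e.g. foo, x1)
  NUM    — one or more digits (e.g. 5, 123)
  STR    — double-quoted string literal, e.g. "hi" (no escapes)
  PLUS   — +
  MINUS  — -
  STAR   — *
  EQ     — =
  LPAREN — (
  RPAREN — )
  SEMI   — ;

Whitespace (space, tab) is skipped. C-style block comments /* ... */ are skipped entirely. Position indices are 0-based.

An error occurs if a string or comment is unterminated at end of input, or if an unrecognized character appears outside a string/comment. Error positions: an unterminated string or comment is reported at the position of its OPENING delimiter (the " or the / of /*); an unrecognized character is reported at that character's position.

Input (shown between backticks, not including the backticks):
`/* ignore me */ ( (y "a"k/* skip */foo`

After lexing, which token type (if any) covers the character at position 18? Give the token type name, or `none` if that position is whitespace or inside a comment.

pos=0: enter COMMENT mode (saw '/*')
exit COMMENT mode (now at pos=15)
pos=16: emit LPAREN '('
pos=18: emit LPAREN '('
pos=19: emit ID 'y' (now at pos=20)
pos=21: enter STRING mode
pos=21: emit STR "a" (now at pos=24)
pos=24: emit ID 'k' (now at pos=25)
pos=25: enter COMMENT mode (saw '/*')
exit COMMENT mode (now at pos=35)
pos=35: emit ID 'foo' (now at pos=38)
DONE. 6 tokens: [LPAREN, LPAREN, ID, STR, ID, ID]
Position 18: char is '(' -> LPAREN

Answer: LPAREN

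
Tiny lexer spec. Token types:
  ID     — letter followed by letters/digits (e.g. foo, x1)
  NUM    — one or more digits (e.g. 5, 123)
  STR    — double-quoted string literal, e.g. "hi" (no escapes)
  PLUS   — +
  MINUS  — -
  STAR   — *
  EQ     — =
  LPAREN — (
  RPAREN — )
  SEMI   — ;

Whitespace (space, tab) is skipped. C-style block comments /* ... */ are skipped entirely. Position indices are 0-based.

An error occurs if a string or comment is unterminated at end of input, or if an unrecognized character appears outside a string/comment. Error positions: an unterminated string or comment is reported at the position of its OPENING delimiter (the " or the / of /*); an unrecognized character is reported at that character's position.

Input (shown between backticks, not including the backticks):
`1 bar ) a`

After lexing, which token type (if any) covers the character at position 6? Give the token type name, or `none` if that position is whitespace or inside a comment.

pos=0: emit NUM '1' (now at pos=1)
pos=2: emit ID 'bar' (now at pos=5)
pos=6: emit RPAREN ')'
pos=8: emit ID 'a' (now at pos=9)
DONE. 4 tokens: [NUM, ID, RPAREN, ID]
Position 6: char is ')' -> RPAREN

Answer: RPAREN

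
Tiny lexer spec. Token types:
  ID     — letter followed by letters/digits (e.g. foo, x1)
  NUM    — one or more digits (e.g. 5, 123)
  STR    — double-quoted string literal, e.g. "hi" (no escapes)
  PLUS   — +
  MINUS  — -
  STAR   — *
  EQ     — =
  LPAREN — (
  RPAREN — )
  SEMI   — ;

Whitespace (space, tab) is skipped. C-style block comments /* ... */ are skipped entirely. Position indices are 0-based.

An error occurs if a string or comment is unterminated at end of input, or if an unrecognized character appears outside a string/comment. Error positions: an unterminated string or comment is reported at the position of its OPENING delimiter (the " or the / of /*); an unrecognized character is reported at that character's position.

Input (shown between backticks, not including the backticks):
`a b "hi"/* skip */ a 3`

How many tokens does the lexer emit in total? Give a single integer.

pos=0: emit ID 'a' (now at pos=1)
pos=2: emit ID 'b' (now at pos=3)
pos=4: enter STRING mode
pos=4: emit STR "hi" (now at pos=8)
pos=8: enter COMMENT mode (saw '/*')
exit COMMENT mode (now at pos=18)
pos=19: emit ID 'a' (now at pos=20)
pos=21: emit NUM '3' (now at pos=22)
DONE. 5 tokens: [ID, ID, STR, ID, NUM]

Answer: 5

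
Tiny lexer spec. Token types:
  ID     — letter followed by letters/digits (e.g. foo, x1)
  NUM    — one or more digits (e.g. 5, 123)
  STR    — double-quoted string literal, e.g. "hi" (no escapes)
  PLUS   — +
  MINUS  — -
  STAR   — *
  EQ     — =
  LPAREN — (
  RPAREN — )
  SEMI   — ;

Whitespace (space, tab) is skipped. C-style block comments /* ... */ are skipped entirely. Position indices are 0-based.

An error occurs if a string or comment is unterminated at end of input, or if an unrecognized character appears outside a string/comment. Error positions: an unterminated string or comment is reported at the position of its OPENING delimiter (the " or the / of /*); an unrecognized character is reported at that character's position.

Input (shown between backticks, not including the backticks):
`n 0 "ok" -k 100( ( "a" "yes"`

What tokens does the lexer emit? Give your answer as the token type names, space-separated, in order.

pos=0: emit ID 'n' (now at pos=1)
pos=2: emit NUM '0' (now at pos=3)
pos=4: enter STRING mode
pos=4: emit STR "ok" (now at pos=8)
pos=9: emit MINUS '-'
pos=10: emit ID 'k' (now at pos=11)
pos=12: emit NUM '100' (now at pos=15)
pos=15: emit LPAREN '('
pos=17: emit LPAREN '('
pos=19: enter STRING mode
pos=19: emit STR "a" (now at pos=22)
pos=23: enter STRING mode
pos=23: emit STR "yes" (now at pos=28)
DONE. 10 tokens: [ID, NUM, STR, MINUS, ID, NUM, LPAREN, LPAREN, STR, STR]

Answer: ID NUM STR MINUS ID NUM LPAREN LPAREN STR STR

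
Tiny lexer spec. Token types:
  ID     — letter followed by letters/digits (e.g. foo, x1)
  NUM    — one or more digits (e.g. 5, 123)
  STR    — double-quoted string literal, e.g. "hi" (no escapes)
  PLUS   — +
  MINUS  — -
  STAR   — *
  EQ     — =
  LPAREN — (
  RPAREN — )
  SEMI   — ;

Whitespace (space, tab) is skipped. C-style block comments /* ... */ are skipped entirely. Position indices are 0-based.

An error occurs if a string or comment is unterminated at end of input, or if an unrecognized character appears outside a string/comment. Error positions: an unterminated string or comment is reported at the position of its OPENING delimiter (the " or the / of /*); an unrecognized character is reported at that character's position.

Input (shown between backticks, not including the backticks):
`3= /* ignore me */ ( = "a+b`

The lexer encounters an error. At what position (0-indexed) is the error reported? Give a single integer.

Answer: 23

Derivation:
pos=0: emit NUM '3' (now at pos=1)
pos=1: emit EQ '='
pos=3: enter COMMENT mode (saw '/*')
exit COMMENT mode (now at pos=18)
pos=19: emit LPAREN '('
pos=21: emit EQ '='
pos=23: enter STRING mode
pos=23: ERROR — unterminated string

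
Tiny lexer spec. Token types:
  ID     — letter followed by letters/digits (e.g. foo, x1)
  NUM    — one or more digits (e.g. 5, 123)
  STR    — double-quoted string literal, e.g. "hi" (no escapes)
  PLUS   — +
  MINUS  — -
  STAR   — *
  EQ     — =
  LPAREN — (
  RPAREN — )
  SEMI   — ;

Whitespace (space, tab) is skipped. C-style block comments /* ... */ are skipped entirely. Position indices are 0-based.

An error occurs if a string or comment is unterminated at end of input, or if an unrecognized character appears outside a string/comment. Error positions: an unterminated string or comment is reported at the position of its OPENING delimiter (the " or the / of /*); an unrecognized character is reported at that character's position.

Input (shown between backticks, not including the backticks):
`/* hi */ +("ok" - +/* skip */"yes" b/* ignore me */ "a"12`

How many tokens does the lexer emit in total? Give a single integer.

Answer: 9

Derivation:
pos=0: enter COMMENT mode (saw '/*')
exit COMMENT mode (now at pos=8)
pos=9: emit PLUS '+'
pos=10: emit LPAREN '('
pos=11: enter STRING mode
pos=11: emit STR "ok" (now at pos=15)
pos=16: emit MINUS '-'
pos=18: emit PLUS '+'
pos=19: enter COMMENT mode (saw '/*')
exit COMMENT mode (now at pos=29)
pos=29: enter STRING mode
pos=29: emit STR "yes" (now at pos=34)
pos=35: emit ID 'b' (now at pos=36)
pos=36: enter COMMENT mode (saw '/*')
exit COMMENT mode (now at pos=51)
pos=52: enter STRING mode
pos=52: emit STR "a" (now at pos=55)
pos=55: emit NUM '12' (now at pos=57)
DONE. 9 tokens: [PLUS, LPAREN, STR, MINUS, PLUS, STR, ID, STR, NUM]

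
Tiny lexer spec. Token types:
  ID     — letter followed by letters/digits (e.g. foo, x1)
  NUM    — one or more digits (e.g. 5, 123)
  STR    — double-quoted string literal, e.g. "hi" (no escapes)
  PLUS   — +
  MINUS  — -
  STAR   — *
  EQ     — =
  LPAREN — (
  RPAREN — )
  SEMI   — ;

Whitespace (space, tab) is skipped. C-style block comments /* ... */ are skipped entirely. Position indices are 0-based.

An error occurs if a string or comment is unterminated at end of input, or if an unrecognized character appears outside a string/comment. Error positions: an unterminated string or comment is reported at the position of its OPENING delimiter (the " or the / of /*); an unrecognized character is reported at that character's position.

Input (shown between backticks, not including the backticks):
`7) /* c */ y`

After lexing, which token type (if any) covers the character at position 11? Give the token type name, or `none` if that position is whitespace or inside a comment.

pos=0: emit NUM '7' (now at pos=1)
pos=1: emit RPAREN ')'
pos=3: enter COMMENT mode (saw '/*')
exit COMMENT mode (now at pos=10)
pos=11: emit ID 'y' (now at pos=12)
DONE. 3 tokens: [NUM, RPAREN, ID]
Position 11: char is 'y' -> ID

Answer: ID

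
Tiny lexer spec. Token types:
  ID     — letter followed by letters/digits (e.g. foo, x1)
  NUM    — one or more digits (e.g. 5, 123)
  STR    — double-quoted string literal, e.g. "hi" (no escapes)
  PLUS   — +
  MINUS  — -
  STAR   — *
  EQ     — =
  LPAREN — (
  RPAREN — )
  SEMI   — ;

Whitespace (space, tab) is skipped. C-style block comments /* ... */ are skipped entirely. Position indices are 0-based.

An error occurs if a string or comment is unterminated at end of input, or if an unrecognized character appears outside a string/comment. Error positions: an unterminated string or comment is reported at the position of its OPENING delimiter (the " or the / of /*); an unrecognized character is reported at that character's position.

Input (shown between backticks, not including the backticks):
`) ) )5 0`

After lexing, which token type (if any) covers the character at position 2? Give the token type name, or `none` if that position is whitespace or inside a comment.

pos=0: emit RPAREN ')'
pos=2: emit RPAREN ')'
pos=4: emit RPAREN ')'
pos=5: emit NUM '5' (now at pos=6)
pos=7: emit NUM '0' (now at pos=8)
DONE. 5 tokens: [RPAREN, RPAREN, RPAREN, NUM, NUM]
Position 2: char is ')' -> RPAREN

Answer: RPAREN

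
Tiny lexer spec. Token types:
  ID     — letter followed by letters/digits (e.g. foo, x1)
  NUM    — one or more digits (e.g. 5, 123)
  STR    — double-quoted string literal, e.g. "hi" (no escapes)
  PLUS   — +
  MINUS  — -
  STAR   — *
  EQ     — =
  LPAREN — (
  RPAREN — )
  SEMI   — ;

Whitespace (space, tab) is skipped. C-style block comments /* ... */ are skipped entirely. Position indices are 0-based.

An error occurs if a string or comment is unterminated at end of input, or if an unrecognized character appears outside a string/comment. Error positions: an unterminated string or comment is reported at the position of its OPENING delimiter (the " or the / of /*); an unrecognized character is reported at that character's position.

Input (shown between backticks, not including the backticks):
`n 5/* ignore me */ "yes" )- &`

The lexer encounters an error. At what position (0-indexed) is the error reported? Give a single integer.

pos=0: emit ID 'n' (now at pos=1)
pos=2: emit NUM '5' (now at pos=3)
pos=3: enter COMMENT mode (saw '/*')
exit COMMENT mode (now at pos=18)
pos=19: enter STRING mode
pos=19: emit STR "yes" (now at pos=24)
pos=25: emit RPAREN ')'
pos=26: emit MINUS '-'
pos=28: ERROR — unrecognized char '&'

Answer: 28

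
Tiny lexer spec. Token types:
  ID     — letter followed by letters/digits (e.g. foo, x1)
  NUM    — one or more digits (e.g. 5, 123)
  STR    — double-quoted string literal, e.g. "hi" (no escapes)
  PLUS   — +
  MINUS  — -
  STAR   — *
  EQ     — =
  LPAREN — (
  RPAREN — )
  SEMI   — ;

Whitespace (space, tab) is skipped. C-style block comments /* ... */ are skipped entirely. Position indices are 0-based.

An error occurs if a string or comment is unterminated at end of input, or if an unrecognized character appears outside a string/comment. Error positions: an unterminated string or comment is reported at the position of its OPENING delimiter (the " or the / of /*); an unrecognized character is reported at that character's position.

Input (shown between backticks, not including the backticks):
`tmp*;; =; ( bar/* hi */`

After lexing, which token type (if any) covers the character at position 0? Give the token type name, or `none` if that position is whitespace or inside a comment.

pos=0: emit ID 'tmp' (now at pos=3)
pos=3: emit STAR '*'
pos=4: emit SEMI ';'
pos=5: emit SEMI ';'
pos=7: emit EQ '='
pos=8: emit SEMI ';'
pos=10: emit LPAREN '('
pos=12: emit ID 'bar' (now at pos=15)
pos=15: enter COMMENT mode (saw '/*')
exit COMMENT mode (now at pos=23)
DONE. 8 tokens: [ID, STAR, SEMI, SEMI, EQ, SEMI, LPAREN, ID]
Position 0: char is 't' -> ID

Answer: ID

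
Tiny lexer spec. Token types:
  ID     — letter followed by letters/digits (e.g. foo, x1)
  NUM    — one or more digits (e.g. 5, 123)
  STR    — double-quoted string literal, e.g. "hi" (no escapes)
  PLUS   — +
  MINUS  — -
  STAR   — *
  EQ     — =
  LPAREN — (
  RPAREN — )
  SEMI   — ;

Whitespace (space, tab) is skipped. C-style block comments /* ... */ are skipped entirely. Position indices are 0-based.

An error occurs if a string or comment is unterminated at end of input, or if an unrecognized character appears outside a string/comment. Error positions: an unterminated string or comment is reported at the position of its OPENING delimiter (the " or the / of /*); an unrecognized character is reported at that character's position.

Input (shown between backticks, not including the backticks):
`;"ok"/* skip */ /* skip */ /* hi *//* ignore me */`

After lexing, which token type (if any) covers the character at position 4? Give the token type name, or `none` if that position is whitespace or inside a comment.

Answer: STR

Derivation:
pos=0: emit SEMI ';'
pos=1: enter STRING mode
pos=1: emit STR "ok" (now at pos=5)
pos=5: enter COMMENT mode (saw '/*')
exit COMMENT mode (now at pos=15)
pos=16: enter COMMENT mode (saw '/*')
exit COMMENT mode (now at pos=26)
pos=27: enter COMMENT mode (saw '/*')
exit COMMENT mode (now at pos=35)
pos=35: enter COMMENT mode (saw '/*')
exit COMMENT mode (now at pos=50)
DONE. 2 tokens: [SEMI, STR]
Position 4: char is '"' -> STR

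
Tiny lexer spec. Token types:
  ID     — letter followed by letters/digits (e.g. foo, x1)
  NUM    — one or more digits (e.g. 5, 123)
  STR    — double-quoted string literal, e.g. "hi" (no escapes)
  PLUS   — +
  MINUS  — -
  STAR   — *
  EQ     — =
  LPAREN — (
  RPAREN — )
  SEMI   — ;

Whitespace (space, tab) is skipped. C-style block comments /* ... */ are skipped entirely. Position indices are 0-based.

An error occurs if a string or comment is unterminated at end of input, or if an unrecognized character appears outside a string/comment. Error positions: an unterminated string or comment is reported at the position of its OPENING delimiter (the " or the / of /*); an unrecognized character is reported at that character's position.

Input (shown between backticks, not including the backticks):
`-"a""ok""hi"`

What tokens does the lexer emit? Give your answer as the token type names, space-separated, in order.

pos=0: emit MINUS '-'
pos=1: enter STRING mode
pos=1: emit STR "a" (now at pos=4)
pos=4: enter STRING mode
pos=4: emit STR "ok" (now at pos=8)
pos=8: enter STRING mode
pos=8: emit STR "hi" (now at pos=12)
DONE. 4 tokens: [MINUS, STR, STR, STR]

Answer: MINUS STR STR STR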